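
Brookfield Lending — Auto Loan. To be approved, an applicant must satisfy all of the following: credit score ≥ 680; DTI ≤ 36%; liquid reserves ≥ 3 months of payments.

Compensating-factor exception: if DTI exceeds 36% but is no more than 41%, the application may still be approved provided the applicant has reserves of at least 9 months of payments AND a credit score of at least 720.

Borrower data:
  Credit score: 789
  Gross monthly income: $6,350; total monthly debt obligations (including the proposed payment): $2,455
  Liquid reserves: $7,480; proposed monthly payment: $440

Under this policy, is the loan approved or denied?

Approved

Credit score 789 ≥ 680 (meets base)
DTI = 2,455/6,350 = 38.7% > 36% — standard DTI limit exceeded.
Reserves: 7,480 ÷ 440 = 17.0 months (meets 3-month minimum)
38.7% falls in the override range (36%–41%), so the compensating-factor test applies.
Reserves 17.0 ≥ 9 months; credit score 789 ≥ 720.
Both override conditions satisfied; DTI exception granted.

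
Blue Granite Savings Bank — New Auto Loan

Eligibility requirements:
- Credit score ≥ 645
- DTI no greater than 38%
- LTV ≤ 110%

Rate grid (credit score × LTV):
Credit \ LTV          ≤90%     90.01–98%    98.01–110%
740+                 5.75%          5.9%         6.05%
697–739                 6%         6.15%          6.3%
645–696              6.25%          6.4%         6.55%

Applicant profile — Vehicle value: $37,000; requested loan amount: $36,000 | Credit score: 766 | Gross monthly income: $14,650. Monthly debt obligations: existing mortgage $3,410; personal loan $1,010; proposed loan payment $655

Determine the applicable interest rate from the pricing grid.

Credit score 766 ≥ 645; Total monthly debts = (3,410 + 1,010 + 655) = 5,075. DTI = 5,075/14,650 = 34.6% ≤ 38%
Loan-to-value = 36,000/37,000 = 97.3% — pass (110% max)
Score 766 is in the 740+ band; LTV 97.3% is in the 90.01–98% band → 5.9%.

5.9%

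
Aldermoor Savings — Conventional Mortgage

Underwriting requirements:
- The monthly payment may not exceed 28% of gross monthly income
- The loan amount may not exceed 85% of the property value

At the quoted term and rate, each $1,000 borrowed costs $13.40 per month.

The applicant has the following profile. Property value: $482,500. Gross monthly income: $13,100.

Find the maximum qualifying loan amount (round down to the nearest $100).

Payment cap: 28% × $13,100 = $3,668/month.
At $13.40 per $1,000, that supports 3,668/13.40 × 1,000 ≈ $273,731 → $273,700.
LTV cap: 85% × $482,500 = $410,125 → $410,100.
Binding constraint: payment-to-income.

$273,700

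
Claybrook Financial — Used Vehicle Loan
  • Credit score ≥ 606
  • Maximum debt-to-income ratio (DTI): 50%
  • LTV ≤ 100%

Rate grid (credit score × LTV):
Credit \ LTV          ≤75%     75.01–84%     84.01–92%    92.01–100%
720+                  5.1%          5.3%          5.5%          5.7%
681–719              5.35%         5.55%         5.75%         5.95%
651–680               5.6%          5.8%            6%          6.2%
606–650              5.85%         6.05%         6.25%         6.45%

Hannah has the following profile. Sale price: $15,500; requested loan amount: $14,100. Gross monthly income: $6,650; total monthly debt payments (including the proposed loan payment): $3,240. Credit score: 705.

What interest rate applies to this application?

5.75%

Credit score 705 ≥ 606; DTI = 3,240/6,650 = 48.7% ≤ 50%
LTV: 14,100 ÷ 15,500 = 91%, within 100% cap
Row: 705 falls in 681–719. Column: 91% falls in 84.01–92%. Rate = 5.75%.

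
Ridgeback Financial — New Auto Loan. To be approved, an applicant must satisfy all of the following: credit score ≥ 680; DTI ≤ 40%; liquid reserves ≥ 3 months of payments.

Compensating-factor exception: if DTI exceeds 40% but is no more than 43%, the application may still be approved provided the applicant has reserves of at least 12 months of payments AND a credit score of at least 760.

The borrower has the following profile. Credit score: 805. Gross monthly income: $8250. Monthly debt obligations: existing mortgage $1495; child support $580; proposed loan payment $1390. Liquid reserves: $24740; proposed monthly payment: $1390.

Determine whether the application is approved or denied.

Approved

Credit score 805 ≥ 680 (meets base)
Total debts = (1,495 + 580 + 1,390) = 3,465. DTI = 3,465/8,250 = 42% > 40% — standard DTI limit exceeded.
Reserves = 24,740/1,390 = 17.8 months ≥ 3
DTI 42% is within the 40%–43% exception band; checking compensating factors.
Reserves 17.8 ≥ 12 months; credit score 805 ≥ 760.
Both compensating conditions met → exception applies.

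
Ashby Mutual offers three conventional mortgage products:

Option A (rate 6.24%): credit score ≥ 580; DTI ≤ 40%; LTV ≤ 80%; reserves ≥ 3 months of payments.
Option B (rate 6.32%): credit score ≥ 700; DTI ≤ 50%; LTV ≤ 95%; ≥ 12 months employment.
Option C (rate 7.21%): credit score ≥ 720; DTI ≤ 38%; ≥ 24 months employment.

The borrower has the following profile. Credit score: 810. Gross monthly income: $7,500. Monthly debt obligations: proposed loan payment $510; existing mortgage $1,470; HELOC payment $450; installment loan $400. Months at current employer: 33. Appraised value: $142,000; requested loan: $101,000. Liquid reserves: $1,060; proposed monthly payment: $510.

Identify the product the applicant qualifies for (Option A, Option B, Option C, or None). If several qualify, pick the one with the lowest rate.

Option B

Total debts = (510 + 1,470 + 450 + 400) = 2,830; DTI = 2,830/7,500 = 37.7%.
LTV = 101,000/142,000 = 71.1%.
Reserves = 1,060/510 = 2.1 months.
Option A: score 810 ≥ 580; DTI 37.7% ≤ 40%; LTV 71.1% ≤ 80%; reserves 2.1 < 3 mo → does not qualify.
Option B: score 810 ≥ 700; DTI 37.7% ≤ 50%; LTV 71.1% ≤ 95%; employment 33 ≥ 12 mo → qualifies.
Option C: score 810 ≥ 720; DTI 37.7% ≤ 38%; employment 33 ≥ 24 mo → qualifies.
Qualifying: Option B, Option C. Lowest rate is 6.32% → Option B.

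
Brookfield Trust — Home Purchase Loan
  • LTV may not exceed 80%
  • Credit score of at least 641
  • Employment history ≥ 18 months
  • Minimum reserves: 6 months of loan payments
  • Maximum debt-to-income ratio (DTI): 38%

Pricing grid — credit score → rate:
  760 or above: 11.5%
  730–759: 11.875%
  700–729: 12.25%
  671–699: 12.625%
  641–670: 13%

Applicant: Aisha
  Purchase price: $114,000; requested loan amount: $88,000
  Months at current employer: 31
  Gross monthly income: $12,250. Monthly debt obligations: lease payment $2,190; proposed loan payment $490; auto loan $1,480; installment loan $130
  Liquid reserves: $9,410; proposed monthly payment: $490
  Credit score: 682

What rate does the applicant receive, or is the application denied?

Approved at 12.625%

Credit score 682 ≥ 641 (meets minimum)
LTV = 88,000/114,000 = 77.2% ≤ 80%
Employment 31 ≥ 18 months
Reserves = 9,410/490 = 19.2 months ≥ 6
Total monthly debts = (2,190 + 490 + 1,480 + 130) = 4,290. DTI = 4,290/12,250 = 35% ≤ 38%
All requirements met. Score 682 falls in the 671–699 tier → 12.625%.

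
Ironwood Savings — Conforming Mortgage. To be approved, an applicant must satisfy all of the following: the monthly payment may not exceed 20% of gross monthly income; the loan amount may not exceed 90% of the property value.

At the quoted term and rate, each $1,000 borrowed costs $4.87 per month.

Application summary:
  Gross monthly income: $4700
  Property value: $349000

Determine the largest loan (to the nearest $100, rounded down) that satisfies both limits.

$193,000

Payment cap: 20% × $4,700 = $940/month.
At $4.87 per $1,000, that supports 940/4.87 × 1,000 ≈ $193,018 → $193,000.
LTV cap: 90% × $349,000 = $314,100 → $314,100.
Binding constraint: payment-to-income.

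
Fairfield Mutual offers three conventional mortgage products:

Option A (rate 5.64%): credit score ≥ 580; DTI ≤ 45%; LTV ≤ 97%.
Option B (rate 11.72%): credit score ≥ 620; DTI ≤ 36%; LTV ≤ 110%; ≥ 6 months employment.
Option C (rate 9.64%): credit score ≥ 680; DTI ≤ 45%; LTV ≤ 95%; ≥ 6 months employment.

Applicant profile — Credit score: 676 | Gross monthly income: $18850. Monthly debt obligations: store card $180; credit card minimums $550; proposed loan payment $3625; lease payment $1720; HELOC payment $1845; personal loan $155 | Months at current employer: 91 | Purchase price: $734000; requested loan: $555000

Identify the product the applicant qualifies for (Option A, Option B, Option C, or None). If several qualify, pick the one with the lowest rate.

Total debts = (180 + 550 + 3,625 + 1,720 + 1,845 + 155) = 8,075; DTI = 8,075/18,850 = 42.8%.
LTV = 555,000/734,000 = 75.6%.
Option A: score 676 ≥ 580; DTI 42.8% ≤ 45%; LTV 75.6% ≤ 97% → qualifies.
Option B: score 676 ≥ 620; DTI 42.8% > 36%; LTV 75.6% ≤ 110%; employment 91 ≥ 6 mo → does not qualify.
Option C: score 676 < 680; DTI 42.8% ≤ 45%; LTV 75.6% ≤ 95%; employment 91 ≥ 6 mo → does not qualify.

Option A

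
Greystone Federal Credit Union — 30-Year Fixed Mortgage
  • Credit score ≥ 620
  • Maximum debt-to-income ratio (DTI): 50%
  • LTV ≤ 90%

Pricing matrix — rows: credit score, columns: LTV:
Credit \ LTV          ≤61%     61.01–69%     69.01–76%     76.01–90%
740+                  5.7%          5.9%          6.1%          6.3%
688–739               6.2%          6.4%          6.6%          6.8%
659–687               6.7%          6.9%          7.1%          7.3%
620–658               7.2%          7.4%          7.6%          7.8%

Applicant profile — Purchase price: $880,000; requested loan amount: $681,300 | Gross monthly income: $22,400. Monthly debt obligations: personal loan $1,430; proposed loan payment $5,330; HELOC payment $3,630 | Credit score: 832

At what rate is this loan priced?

Credit score 832 ≥ 620; Total monthly debts = (1,430 + 5,330 + 3,630) = 10,390. Debt-to-income = 10,390/22,400 = 46.4% — meets 50% limit
LTV: 681,300 ÷ 880,000 = 77.4%, within 90% cap
Credit 832 → row 740+; LTV 77.4% → column 76.01–90%. Grid cell → 6.3%.

6.3%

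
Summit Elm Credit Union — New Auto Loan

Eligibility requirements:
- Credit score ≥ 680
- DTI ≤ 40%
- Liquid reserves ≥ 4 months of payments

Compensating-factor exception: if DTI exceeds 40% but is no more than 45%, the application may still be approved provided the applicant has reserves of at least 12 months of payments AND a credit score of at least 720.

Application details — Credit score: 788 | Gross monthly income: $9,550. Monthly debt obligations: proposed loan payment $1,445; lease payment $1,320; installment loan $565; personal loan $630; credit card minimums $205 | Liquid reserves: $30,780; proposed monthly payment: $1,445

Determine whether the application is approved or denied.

Credit score 788 ≥ 680 (meets base)
Total debts = (1,445 + 1,320 + 565 + 630 + 205) = 4,165. DTI: 4,165 ÷ 9,550 = 43.6%, over the 40% base limit.
Reserves = 30,780/1,445 = 21.3 months ≥ 4
43.6% falls in the override range (40%–45%), so the compensating-factor test applies.
Override check — reserves: 21.3 mo (ok); score: 788 (ok).
Both override conditions satisfied; DTI exception granted.

Approved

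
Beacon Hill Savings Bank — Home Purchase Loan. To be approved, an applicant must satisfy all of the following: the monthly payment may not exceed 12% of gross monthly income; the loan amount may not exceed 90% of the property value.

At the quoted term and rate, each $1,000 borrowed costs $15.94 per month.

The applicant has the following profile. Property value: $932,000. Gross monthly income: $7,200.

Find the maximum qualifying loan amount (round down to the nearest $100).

Payment cap: 12% × $7,200 = $864/month.
At $15.94 per $1,000, that supports 864/15.94 × 1,000 ≈ $54,203 → $54,200.
LTV cap: 90% × $932,000 = $838,800 → $838,800.
Binding constraint: payment-to-income.

$54,200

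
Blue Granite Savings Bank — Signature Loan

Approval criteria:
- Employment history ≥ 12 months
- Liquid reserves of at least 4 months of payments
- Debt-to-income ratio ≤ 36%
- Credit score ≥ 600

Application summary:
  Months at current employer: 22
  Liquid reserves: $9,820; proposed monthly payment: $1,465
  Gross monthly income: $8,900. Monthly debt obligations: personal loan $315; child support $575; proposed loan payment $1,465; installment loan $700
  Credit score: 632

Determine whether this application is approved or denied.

Employment 22 ≥ 12 months
Liquid reserves cover 9,820/1,465 = 6.7 months — ≥ 4 required
Total monthly debts = (315 + 575 + 1,465 + 700) = 3,055. DTI: 3,055 ÷ 8,900 = 34.3%, within the 36% cap
Credit score 632 ≥ 600 (meets)
All criteria satisfied.

Approved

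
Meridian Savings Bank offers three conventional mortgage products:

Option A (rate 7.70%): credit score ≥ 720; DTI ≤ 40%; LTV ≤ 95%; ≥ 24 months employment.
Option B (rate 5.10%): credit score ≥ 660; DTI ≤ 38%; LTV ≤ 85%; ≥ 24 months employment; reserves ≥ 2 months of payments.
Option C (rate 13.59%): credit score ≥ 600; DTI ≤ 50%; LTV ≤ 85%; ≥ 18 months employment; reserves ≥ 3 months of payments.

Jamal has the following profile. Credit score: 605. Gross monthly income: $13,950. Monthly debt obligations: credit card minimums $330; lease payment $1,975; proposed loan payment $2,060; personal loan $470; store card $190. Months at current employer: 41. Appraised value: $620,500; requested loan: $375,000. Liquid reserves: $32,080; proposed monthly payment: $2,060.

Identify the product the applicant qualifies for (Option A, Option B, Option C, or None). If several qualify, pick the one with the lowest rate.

Total debts = (330 + 1,975 + 2,060 + 470 + 190) = 5,025; DTI = 5,025/13,950 = 36%.
LTV = 375,000/620,500 = 60.4%.
Reserves = 32,080/2,060 = 15.6 months.
Option A: score 605 < 720; DTI 36% ≤ 40%; LTV 60.4% ≤ 95%; employment 41 ≥ 24 mo → does not qualify.
Option B: score 605 < 660; DTI 36% ≤ 38%; LTV 60.4% ≤ 85%; employment 41 ≥ 24 mo; reserves 15.6 ≥ 2 mo → does not qualify.
Option C: score 605 ≥ 600; DTI 36% ≤ 50%; LTV 60.4% ≤ 85%; employment 41 ≥ 18 mo; reserves 15.6 ≥ 3 mo → qualifies.

Option C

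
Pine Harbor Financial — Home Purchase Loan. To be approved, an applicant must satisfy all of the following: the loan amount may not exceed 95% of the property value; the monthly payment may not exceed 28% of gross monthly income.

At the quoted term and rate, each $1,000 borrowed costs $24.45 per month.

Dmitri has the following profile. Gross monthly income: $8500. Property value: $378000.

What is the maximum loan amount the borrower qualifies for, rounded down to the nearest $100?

Payment cap: 28% × $8,500 = $2,380/month.
At $24.45 per $1,000, that supports 2,380/24.45 × 1,000 ≈ $97,341 → $97,300.
LTV cap: 95% × $378,000 = $359,100 → $359,100.
Binding constraint: payment-to-income.

$97,300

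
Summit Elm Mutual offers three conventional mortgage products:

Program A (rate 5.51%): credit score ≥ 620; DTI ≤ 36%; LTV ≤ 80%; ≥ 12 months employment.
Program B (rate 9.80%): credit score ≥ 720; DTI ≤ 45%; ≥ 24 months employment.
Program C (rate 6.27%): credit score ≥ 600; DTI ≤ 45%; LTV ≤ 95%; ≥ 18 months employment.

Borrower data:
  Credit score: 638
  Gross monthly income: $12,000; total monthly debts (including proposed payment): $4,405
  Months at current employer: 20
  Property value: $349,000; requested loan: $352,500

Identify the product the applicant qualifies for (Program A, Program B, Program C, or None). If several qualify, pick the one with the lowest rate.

DTI = 4,405/12,000 = 36.7%.
LTV = 352,500/349,000 = 101%.
Program A: score 638 ≥ 620; DTI 36.7% > 36%; LTV 101% > 80%; employment 20 ≥ 12 mo → does not qualify.
Program B: score 638 < 720; DTI 36.7% ≤ 45%; employment 20 < 24 mo → does not qualify.
Program C: score 638 ≥ 600; DTI 36.7% ≤ 45%; LTV 101% > 95%; employment 20 ≥ 18 mo → does not qualify.

None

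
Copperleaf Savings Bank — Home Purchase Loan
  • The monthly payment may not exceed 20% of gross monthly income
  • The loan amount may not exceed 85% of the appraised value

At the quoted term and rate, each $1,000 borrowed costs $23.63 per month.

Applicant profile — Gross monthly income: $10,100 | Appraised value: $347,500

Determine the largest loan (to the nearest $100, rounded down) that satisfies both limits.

$85,400

Payment cap: 20% × $10,100 = $2,020/month.
At $23.63 per $1,000, that supports 2,020/23.63 × 1,000 ≈ $85,484 → $85,400.
LTV cap: 85% × $347,500 = $295,375 → $295,300.
Binding constraint: payment-to-income.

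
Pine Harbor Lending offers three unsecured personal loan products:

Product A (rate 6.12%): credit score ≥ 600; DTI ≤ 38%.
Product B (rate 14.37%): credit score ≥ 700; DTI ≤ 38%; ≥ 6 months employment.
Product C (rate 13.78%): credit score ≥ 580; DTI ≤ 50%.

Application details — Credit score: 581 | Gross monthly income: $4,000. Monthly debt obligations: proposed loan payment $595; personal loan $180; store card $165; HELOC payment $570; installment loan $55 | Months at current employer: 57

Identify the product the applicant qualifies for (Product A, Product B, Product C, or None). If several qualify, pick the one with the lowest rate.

Total debts = (595 + 180 + 165 + 570 + 55) = 1,565; DTI = 1,565/4,000 = 39.1%.
Product A: score 581 < 600; DTI 39.1% > 38% → does not qualify.
Product B: score 581 < 700; DTI 39.1% > 38%; employment 57 ≥ 6 mo → does not qualify.
Product C: score 581 ≥ 580; DTI 39.1% ≤ 50% → qualifies.

Product C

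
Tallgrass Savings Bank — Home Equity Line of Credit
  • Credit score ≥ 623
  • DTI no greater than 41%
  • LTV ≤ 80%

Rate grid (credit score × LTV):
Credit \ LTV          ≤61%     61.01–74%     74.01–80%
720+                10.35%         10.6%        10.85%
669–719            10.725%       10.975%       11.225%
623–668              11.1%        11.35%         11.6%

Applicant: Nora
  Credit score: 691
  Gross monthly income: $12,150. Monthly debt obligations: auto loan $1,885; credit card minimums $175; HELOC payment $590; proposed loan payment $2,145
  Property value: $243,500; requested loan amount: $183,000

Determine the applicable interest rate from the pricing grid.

11.225%

Credit score 691 ≥ 623; Total monthly debts = (1,885 + 175 + 590 + 2,145) = 4,795. DTI: 4,795 ÷ 12,150 = 39.5%, within the 41% cap
LTV = 183,000/243,500 = 75.2% ≤ 80%
Row: 691 falls in 669–719. Column: 75.2% falls in 74.01–80%. Rate = 11.225%.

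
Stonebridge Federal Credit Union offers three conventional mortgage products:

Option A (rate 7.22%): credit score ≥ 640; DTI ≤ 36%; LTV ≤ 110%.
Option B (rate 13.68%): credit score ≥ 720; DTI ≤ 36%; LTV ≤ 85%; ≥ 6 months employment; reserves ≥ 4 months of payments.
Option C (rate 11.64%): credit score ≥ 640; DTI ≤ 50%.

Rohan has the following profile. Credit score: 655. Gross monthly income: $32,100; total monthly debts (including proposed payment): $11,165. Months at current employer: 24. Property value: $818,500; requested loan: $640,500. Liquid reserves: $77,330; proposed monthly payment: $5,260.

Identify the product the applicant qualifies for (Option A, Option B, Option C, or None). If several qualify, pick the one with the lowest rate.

DTI = 11,165/32,100 = 34.8%.
LTV = 640,500/818,500 = 78.3%.
Reserves = 77,330/5,260 = 14.7 months.
Option A: score 655 ≥ 640; DTI 34.8% ≤ 36%; LTV 78.3% ≤ 110% → qualifies.
Option B: score 655 < 720; DTI 34.8% ≤ 36%; LTV 78.3% ≤ 85%; employment 24 ≥ 6 mo; reserves 14.7 ≥ 4 mo → does not qualify.
Option C: score 655 ≥ 640; DTI 34.8% ≤ 50% → qualifies.
Qualifying: Option A, Option C. Lowest rate is 7.22% → Option A.

Option A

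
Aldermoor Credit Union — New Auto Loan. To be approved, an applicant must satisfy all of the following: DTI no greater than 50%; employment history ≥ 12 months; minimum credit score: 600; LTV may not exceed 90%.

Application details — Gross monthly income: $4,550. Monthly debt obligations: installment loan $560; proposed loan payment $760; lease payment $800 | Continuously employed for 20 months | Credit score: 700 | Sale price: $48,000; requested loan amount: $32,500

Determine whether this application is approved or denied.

Approved

Total monthly debts = (560 + 760 + 800) = 2,120. Debt-to-income = 2,120/4,550 = 46.6% — meets 50% limit
Employment 20 ≥ 12 months
Credit score 700 ≥ 600 (meets)
LTV: 32,500 ÷ 48,000 = 67.7%, within 90% cap
All criteria satisfied.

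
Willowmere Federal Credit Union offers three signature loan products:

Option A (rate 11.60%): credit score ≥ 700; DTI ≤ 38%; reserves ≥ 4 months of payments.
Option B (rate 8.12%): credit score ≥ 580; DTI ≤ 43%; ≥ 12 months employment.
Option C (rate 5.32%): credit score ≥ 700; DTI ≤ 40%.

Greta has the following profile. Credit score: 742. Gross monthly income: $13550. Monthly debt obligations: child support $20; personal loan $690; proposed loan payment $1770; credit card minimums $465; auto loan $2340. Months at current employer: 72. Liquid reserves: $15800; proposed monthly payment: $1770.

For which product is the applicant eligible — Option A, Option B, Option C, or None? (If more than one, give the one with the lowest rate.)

Total debts = (20 + 690 + 1,770 + 465 + 2,340) = 5,285; DTI = 5,285/13,550 = 39%.
Reserves = 15,800/1,770 = 8.9 months.
Option A: score 742 ≥ 700; DTI 39% > 38%; reserves 8.9 ≥ 4 mo → does not qualify.
Option B: score 742 ≥ 580; DTI 39% ≤ 43%; employment 72 ≥ 12 mo → qualifies.
Option C: score 742 ≥ 700; DTI 39% ≤ 40% → qualifies.
Qualifying: Option B, Option C. Lowest rate is 5.32% → Option C.

Option C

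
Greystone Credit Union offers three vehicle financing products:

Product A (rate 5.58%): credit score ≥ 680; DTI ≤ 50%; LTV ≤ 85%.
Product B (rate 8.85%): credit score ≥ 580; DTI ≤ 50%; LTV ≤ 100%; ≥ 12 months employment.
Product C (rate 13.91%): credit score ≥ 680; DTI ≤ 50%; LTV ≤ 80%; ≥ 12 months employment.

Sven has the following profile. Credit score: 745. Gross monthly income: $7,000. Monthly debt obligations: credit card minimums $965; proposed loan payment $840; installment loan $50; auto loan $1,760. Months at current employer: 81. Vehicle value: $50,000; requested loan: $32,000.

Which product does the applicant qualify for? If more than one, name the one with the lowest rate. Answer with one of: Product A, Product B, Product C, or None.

None

Total debts = (965 + 840 + 50 + 1,760) = 3,615; DTI = 3,615/7,000 = 51.6%.
LTV = 32,000/50,000 = 64%.
Product A: score 745 ≥ 680; DTI 51.6% > 50%; LTV 64% ≤ 85% → does not qualify.
Product B: score 745 ≥ 580; DTI 51.6% > 50%; LTV 64% ≤ 100%; employment 81 ≥ 12 mo → does not qualify.
Product C: score 745 ≥ 680; DTI 51.6% > 50%; LTV 64% ≤ 80%; employment 81 ≥ 12 mo → does not qualify.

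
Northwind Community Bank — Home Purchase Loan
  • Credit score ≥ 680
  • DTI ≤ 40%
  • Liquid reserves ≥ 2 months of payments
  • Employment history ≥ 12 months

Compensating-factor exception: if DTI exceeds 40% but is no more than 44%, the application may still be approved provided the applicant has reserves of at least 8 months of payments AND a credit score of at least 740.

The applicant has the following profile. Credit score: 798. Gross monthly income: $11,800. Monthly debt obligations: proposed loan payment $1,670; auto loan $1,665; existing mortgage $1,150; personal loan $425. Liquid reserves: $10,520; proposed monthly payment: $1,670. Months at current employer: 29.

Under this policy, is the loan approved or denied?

Credit score 798 ≥ 680 (meets base)
Total debts = (1,670 + 1,665 + 1,150 + 425) = 4,910. DTI: 4,910 ÷ 11,800 = 41.6%, over the 40% base limit.
Reserves = 10,520/1,670 = 6.3 months ≥ 2
Employment 29 ≥ 12 months
41.6% falls in the override range (40%–44%), so the compensating-factor test applies.
Override check — reserves: 6.3 mo (short of 8); score: 798 (ok).
Compensating-factor requirement not fully met.

Denied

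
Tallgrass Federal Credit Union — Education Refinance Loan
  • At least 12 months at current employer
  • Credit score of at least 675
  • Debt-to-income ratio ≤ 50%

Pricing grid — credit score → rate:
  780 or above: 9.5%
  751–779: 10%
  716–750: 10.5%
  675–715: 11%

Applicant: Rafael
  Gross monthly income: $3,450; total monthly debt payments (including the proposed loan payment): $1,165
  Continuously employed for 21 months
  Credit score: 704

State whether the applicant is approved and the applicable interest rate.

Approved at 11%

Credit score 704 ≥ 675 (meets minimum)
Employment 21 ≥ 12 months
DTI: 1,165 ÷ 3,450 = 33.8%, within the 50% cap
All requirements met. Score 704 falls in the 675–715 tier → 11%.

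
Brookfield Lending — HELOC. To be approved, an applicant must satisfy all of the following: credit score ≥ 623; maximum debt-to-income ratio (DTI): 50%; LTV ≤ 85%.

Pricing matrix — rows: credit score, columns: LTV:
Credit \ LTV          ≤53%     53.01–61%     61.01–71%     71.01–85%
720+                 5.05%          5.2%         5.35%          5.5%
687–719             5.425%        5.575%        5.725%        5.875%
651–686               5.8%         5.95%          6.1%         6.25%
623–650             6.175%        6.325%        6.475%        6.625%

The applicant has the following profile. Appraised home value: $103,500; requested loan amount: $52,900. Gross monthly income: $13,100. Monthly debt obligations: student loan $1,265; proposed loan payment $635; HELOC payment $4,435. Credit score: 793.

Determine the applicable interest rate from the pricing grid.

Credit score 793 ≥ 623; Total monthly debts = (1,265 + 635 + 4,435) = 6,335. Debt-to-income = 6,335/13,100 = 48.4% — meets 50% limit
LTV: 52,900 ÷ 103,500 = 51.1%, within 85% cap
Row: 793 falls in 720+. Column: 51.1% falls in ≤53%. Rate = 5.05%.

5.05%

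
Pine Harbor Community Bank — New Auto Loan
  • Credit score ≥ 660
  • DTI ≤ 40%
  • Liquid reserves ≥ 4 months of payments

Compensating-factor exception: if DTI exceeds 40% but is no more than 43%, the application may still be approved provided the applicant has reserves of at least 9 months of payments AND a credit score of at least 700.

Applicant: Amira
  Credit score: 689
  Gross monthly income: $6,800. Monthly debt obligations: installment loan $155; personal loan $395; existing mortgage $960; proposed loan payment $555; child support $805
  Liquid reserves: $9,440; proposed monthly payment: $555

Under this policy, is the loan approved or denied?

Credit score 689 ≥ 660 (meets base)
Total debts = (155 + 395 + 960 + 555 + 805) = 2,870. DTI = 2,870/6,800 = 42.2% > 40% — standard DTI limit exceeded.
Reserves = 9,440/555 = 17.0 months ≥ 4
42.2% falls in the override range (40%–43%), so the compensating-factor test applies.
Override check — reserves: 17.0 mo (ok); score: 689 (below 700).
Override conditions not both satisfied; exception does not apply.

Denied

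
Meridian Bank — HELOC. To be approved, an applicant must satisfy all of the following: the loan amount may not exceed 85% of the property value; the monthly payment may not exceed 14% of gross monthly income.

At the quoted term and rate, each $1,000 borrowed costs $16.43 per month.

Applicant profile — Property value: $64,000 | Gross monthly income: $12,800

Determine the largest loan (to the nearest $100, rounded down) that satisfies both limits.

Payment cap: 14% × $12,800 = $1,792/month.
At $16.43 per $1,000, that supports 1,792/16.43 × 1,000 ≈ $109,068 → $109,000.
LTV cap: 85% × $64,000 = $54,400 → $54,400.
Binding constraint: loan-to-value.

$54,400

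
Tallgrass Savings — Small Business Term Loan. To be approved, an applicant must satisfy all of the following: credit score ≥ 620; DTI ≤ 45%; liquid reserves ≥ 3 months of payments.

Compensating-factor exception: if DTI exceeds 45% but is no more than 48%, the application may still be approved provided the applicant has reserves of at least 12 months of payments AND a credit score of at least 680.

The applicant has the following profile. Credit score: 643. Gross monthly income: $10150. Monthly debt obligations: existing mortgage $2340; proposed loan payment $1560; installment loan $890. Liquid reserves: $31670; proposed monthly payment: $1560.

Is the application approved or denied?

Denied

Credit score 643 ≥ 620 (meets base)
Total debts = (2,340 + 1,560 + 890) = 4,790. DTI: 4,790 ÷ 10,150 = 47.2%, over the 45% base limit.
Liquid reserves cover 31,670/1,560 = 20.3 months — ≥ 3 required
47.2% falls in the override range (45%–48%), so the compensating-factor test applies.
Override check — reserves: 20.3 mo (ok); score: 643 (below 680).
Override conditions not both satisfied; exception does not apply.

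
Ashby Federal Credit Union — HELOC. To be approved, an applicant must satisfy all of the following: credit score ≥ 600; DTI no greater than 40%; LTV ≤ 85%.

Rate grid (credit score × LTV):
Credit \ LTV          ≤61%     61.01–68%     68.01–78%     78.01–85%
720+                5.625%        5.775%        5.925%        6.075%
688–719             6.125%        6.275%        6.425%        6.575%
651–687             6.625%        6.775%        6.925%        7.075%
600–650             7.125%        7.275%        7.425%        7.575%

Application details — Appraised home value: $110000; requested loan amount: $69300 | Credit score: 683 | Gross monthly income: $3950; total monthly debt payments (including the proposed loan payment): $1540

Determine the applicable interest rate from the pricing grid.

Credit score 683 ≥ 600; Debt-to-income = 1,540/3,950 = 39% — meets 40% limit
Loan-to-value = 69,300/110,000 = 63% — pass (85% max)
Score 683 is in the 651–687 band; LTV 63% is in the 61.01–68% band → 6.775%.

6.775%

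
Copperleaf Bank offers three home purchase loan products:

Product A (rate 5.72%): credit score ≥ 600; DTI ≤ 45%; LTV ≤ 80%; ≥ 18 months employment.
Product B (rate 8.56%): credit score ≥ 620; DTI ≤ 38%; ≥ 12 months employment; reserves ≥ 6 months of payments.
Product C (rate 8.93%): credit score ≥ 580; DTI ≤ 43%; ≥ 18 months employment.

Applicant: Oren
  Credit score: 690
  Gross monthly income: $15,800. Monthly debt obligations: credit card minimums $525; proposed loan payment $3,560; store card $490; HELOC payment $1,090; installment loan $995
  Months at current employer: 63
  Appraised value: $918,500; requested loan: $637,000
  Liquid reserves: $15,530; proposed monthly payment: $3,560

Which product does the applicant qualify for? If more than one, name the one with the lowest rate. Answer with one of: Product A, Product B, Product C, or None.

Product A

Total debts = (525 + 3,560 + 490 + 1,090 + 995) = 6,660; DTI = 6,660/15,800 = 42.2%.
LTV = 637,000/918,500 = 69.4%.
Reserves = 15,530/3,560 = 4.4 months.
Product A: score 690 ≥ 600; DTI 42.2% ≤ 45%; LTV 69.4% ≤ 80%; employment 63 ≥ 18 mo → qualifies.
Product B: score 690 ≥ 620; DTI 42.2% > 38%; employment 63 ≥ 12 mo; reserves 4.4 < 6 mo → does not qualify.
Product C: score 690 ≥ 580; DTI 42.2% ≤ 43%; employment 63 ≥ 18 mo → qualifies.
Qualifying: Product A, Product C. Lowest rate is 5.72% → Product A.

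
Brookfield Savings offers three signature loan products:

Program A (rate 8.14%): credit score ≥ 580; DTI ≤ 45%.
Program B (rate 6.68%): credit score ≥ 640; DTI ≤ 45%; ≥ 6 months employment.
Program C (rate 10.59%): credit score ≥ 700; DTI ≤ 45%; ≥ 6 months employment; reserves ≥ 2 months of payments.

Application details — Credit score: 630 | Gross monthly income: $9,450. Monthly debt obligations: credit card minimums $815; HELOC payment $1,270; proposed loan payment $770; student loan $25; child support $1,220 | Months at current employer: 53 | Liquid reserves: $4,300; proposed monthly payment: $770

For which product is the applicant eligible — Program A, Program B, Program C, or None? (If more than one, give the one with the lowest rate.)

Program A

Total debts = (815 + 1,270 + 770 + 25 + 1,220) = 4,100; DTI = 4,100/9,450 = 43.4%.
Reserves = 4,300/770 = 5.6 months.
Program A: score 630 ≥ 580; DTI 43.4% ≤ 45% → qualifies.
Program B: score 630 < 640; DTI 43.4% ≤ 45%; employment 53 ≥ 6 mo → does not qualify.
Program C: score 630 < 700; DTI 43.4% ≤ 45%; employment 53 ≥ 6 mo; reserves 5.6 ≥ 2 mo → does not qualify.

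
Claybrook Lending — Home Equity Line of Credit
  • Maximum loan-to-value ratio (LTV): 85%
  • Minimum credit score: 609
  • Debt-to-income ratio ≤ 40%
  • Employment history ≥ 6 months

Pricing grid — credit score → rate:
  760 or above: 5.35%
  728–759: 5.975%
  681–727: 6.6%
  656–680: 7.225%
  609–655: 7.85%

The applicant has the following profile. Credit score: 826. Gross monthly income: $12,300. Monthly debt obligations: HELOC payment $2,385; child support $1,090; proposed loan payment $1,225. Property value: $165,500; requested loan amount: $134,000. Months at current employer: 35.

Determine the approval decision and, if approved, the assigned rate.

Credit score 826 ≥ 609 (meets minimum)
Employment 35 ≥ 6 months
Loan-to-value = 134,000/165,500 = 81% — pass (85% max)
Total monthly debts = (2,385 + 1,090 + 1,225) = 4,700. Debt-to-income = 4,700/12,300 = 38.2% — meets 40% limit
All requirements met. Score 826 falls in the 760 or above tier → 5.35%.

Approved at 5.35%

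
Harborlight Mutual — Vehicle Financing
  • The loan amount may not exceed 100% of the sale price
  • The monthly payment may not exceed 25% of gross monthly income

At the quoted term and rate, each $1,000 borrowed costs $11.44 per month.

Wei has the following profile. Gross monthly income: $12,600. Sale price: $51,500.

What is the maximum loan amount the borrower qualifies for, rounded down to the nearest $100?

Payment cap: 25% × $12,600 = $3,150/month.
At $11.44 per $1,000, that supports 3,150/11.44 × 1,000 ≈ $275,349 → $275,300.
LTV cap: 100% × $51,500 = $51,500 → $51,500.
Binding constraint: loan-to-value.

$51,500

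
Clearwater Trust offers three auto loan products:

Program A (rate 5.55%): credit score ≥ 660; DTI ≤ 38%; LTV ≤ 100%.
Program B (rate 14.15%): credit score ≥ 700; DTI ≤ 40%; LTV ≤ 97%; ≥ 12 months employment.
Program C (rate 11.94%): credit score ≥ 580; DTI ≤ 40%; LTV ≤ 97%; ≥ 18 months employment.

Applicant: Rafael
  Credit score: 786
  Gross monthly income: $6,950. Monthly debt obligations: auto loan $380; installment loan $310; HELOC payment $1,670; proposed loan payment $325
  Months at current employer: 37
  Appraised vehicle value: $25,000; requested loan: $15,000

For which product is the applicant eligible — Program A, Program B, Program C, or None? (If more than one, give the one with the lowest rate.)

Program C

Total debts = (380 + 310 + 1,670 + 325) = 2,685; DTI = 2,685/6,950 = 38.6%.
LTV = 15,000/25,000 = 60%.
Program A: score 786 ≥ 660; DTI 38.6% > 38%; LTV 60% ≤ 100% → does not qualify.
Program B: score 786 ≥ 700; DTI 38.6% ≤ 40%; LTV 60% ≤ 97%; employment 37 ≥ 12 mo → qualifies.
Program C: score 786 ≥ 580; DTI 38.6% ≤ 40%; LTV 60% ≤ 97%; employment 37 ≥ 18 mo → qualifies.
Qualifying: Program B, Program C. Lowest rate is 11.94% → Program C.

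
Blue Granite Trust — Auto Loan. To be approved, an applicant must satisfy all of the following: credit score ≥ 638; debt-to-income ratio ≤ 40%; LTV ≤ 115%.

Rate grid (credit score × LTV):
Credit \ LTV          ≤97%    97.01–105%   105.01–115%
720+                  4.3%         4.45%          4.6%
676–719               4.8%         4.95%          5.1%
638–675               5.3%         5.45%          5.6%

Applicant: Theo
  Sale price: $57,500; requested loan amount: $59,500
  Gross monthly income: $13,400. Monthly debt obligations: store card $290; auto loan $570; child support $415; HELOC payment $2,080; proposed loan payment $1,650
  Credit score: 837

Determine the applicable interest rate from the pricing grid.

Credit score 837 ≥ 638; Total monthly debts = (290 + 570 + 415 + 2,080 + 1,650) = 5,005. DTI = 5,005/13,400 = 37.4% ≤ 40%
Loan-to-value = 59,500/57,500 = 103.5% — pass (115% max)
Score 837 is in the 720+ band; LTV 103.5% is in the 97.01–105% band → 4.45%.

4.45%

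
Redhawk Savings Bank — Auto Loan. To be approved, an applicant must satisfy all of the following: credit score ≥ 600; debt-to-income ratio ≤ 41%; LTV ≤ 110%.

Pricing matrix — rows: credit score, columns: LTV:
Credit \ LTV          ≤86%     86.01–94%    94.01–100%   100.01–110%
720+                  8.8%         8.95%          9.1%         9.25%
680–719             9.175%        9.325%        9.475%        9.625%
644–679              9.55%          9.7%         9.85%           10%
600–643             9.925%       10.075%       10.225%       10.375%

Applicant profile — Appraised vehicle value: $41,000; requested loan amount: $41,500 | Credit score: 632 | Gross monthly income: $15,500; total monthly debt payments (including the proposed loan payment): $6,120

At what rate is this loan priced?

Credit score 632 ≥ 600; DTI = 6,120/15,500 = 39.5% ≤ 41%
Loan-to-value = 41,500/41,000 = 101.2% — pass (110% max)
Score 632 is in the 600–643 band; LTV 101.2% is in the 100.01–110% band → 10.375%.

10.375%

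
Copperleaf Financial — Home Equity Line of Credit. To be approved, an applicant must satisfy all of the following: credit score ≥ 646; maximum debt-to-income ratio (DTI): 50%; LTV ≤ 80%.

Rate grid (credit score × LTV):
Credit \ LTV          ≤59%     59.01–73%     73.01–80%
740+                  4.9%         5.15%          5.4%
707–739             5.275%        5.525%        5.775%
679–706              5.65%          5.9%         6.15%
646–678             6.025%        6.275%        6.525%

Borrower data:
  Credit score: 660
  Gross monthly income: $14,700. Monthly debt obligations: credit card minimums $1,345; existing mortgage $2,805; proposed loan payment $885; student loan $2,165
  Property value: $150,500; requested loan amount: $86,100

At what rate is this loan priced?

6.025%

Credit score 660 ≥ 646; Total monthly debts = (1,345 + 2,805 + 885 + 2,165) = 7,200. DTI: 7,200 ÷ 14,700 = 49%, within the 50% cap
LTV: 86,100 ÷ 150,500 = 57.2%, within 80% cap
Row: 660 falls in 646–678. Column: 57.2% falls in ≤59%. Rate = 6.025%.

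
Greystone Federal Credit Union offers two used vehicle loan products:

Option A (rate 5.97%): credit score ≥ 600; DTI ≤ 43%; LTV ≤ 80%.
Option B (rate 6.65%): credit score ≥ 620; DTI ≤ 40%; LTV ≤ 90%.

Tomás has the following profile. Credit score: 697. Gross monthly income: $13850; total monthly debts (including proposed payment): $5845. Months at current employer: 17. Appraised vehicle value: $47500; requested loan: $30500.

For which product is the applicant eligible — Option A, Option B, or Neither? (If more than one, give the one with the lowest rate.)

DTI = 5,845/13,850 = 42.2%.
LTV = 30,500/47,500 = 64.2%.
Option A: score 697 ≥ 600; DTI 42.2% ≤ 43%; LTV 64.2% ≤ 80% → qualifies.
Option B: score 697 ≥ 620; DTI 42.2% > 40%; LTV 64.2% ≤ 90% → does not qualify.

Option A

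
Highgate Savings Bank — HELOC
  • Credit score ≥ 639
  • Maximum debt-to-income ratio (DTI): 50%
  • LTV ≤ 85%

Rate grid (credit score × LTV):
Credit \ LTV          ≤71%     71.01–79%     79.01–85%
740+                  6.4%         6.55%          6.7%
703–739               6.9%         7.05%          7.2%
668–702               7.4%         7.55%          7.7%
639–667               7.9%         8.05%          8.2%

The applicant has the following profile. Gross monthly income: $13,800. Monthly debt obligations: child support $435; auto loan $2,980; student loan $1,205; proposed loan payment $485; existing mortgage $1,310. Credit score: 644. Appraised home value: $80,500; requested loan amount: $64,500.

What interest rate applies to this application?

8.2%

Credit score 644 ≥ 639; Total monthly debts = (435 + 2,980 + 1,205 + 485 + 1,310) = 6,415. DTI = 6,415/13,800 = 46.5% ≤ 50%
LTV = 64,500/80,500 = 80.1% ≤ 85%
Credit 644 → row 639–667; LTV 80.1% → column 79.01–85%. Grid cell → 8.2%.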